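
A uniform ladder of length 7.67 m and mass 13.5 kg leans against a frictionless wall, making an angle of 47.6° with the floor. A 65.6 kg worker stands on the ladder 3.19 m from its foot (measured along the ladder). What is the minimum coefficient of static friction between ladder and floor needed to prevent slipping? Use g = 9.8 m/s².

Taking torques about the foot of the ladder:
Ladder weight 13.5×9.8 = 132.3 N acts at 3.835 m along the ladder; its horizontal arm is 3.835·cos47.6° = 2.586 m → τ = 342.1 N·m clockwise.
Worker: 65.6×9.8 = 642.9 N at 3.19 m → arm 2.151 m → τ = 1383 N·m clockwise.
Wall normal N acts horizontally at the top; its moment arm is the height L sinθ = 7.67·sin47.6° = 5.664 m, counterclockwise.
Balancing moments: N × 5.664 = 1725, giving N = 304.6 N.
ΣFx = 0 ⇒ f = N_wall = 304.6 N. ΣFy = 0 ⇒ N_floor = 775.2 N.
μ_min = f / N_floor = 304.6 / 775.2 = 0.393.

μ_min ≈ 0.393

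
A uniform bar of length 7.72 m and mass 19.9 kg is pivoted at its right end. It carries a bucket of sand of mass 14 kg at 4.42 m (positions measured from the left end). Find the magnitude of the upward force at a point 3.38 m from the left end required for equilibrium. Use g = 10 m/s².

Sum moments about the right end (the unknown pivot reaction has zero arm there).
Beam weight: 19.9 × 10 = 199 N down at 3.86 m → arm 3.86 m, τ = 199 × 3.86 = 768.1 N·m counterclockwise.
Bucket of sand: 14 × 10 = 140 N down at 4.42 m → arm 3.3 m, τ = 140 × 3.3 = 462 N·m counterclockwise.
Net moment of the loads = 1230 N·m counterclockwise.
The upward force F acts at a point 3.38 m from the left end, arm 4.34 m, giving F × 4.34 clockwise.
For rotational equilibrium, F × 4.34 = 1230, so F = 1230 / 4.34 = 283 N.

F ≈ 283 N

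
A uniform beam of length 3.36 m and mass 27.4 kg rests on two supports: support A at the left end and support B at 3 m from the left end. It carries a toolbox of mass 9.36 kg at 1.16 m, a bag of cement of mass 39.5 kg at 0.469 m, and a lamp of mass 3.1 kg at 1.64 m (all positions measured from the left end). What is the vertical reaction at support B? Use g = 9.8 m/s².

Taking torques about support A:
Beam weight: 27.4 × 9.8 = 268.5 N down at 1.68 m → arm 1.68 m, τ = 268.5 × 1.68 = 451.1 N·m clockwise.
Toolbox: 9.36 × 9.8 = 91.73 N down at 1.16 m → arm 1.16 m, τ = 91.73 × 1.16 = 106.4 N·m clockwise.
Bag of cement: 39.5 × 9.8 = 387.1 N down at 0.469 m → arm 0.469 m, τ = 387.1 × 0.469 = 181.5 N·m clockwise.
Lamp: 3.1 × 9.8 = 30.38 N down at 1.64 m → arm 1.64 m, τ = 30.38 × 1.64 = 49.82 N·m clockwise.
Net load moment about support A = 788.8 N·m clockwise.
Reaction R at support B is upward at 3 m, arm 3 m → moment R × 3 counterclockwise.
For rotational equilibrium, R × 3 = 788.8, so R = 263 N.

R_B ≈ 263 N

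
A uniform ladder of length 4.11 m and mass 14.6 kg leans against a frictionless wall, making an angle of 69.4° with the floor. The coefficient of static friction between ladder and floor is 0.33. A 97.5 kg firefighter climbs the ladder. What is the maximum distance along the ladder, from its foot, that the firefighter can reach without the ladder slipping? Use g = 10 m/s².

Choose the foot of the ladder as the axis so the floor normal and friction both act there and drop out.
Ladder weight 14.6×10 = 146 N acts at 2.055 m along the ladder; its horizontal arm is 2.055·cos69.4° = 0.723 m → τ = 105.6 N·m clockwise.
Firefighter weight 97.5×10 = 975 N at distance d → arm d·cos69.4° → τ = 975·d·0.3518 clockwise.
Wall normal N at the top has arm L sinθ = 3.847 m counterclockwise, so Στ = 0 gives N·3.847 = 105.6 + 343·d.
ΣFy = 0 ⇒ N_floor = 1121 N, so the maximum friction is μ_s·N_floor = 0.33×1121 = 369.9 N. ΣFx = 0 ⇒ N_wall = f, so at the slipping point N = 369.9 N.
Substituting: 369.9×3.847 = 105.6 + 343·d ⇒ d = (1423 − 105.6) / 343 = 3.84 m.

d ≈ 3.84 m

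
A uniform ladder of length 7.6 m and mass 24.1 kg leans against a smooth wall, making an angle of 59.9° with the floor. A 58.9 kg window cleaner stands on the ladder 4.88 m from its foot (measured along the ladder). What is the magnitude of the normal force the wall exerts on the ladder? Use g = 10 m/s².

N_wall ≈ 289 N

Sum moments about the foot of the ladder (the floor normal and friction both act there and drop out).
Ladder weight 24.1×10 = 241 N acts at 3.8 m along the ladder; its horizontal arm is 3.8·cos59.9° = 1.906 m → τ = 459.3 N·m clockwise.
Window cleaner: 58.9×10 = 589 N at 4.88 m → arm 2.447 m → τ = 1441 N·m clockwise.
Wall normal N acts horizontally at the top; its moment arm is the height L sinθ = 7.6·sin59.9° = 6.575 m, counterclockwise.
For rotational equilibrium, N × 6.575 = 1900, so N = 289 N.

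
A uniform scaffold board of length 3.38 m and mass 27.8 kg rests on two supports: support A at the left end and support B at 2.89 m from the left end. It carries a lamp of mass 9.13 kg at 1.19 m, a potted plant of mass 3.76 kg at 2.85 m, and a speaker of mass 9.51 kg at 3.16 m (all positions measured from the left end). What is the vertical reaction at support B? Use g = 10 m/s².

R_B ≈ 341 N

About support A:
Beam weight: 27.8 × 10 = 278 N down at 1.69 m → arm 1.69 m, τ = 278 × 1.69 = 469.8 N·m clockwise.
Lamp: 9.13 × 10 = 91.3 N down at 1.19 m → arm 1.19 m, τ = 91.3 × 1.19 = 108.6 N·m clockwise.
Potted plant: 3.76 × 10 = 37.6 N down at 2.85 m → arm 2.85 m, τ = 37.6 × 2.85 = 107.2 N·m clockwise.
Speaker: 9.51 × 10 = 95.1 N down at 3.16 m → arm 3.16 m, τ = 95.1 × 3.16 = 300.5 N·m clockwise.
Net load moment about support A = 986.1 N·m clockwise.
Reaction R at support B is upward at 2.89 m, arm 2.89 m → moment R × 2.89 counterclockwise.
Στ = 0 ⇒ R × 2.89 = 986.1 ⇒ R = 341 N.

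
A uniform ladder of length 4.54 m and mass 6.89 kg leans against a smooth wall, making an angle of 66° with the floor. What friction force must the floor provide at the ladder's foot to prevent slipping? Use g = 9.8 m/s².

f ≈ 15 N

Taking torques about the foot of the ladder:
Ladder weight 6.89×9.8 = 67.52 N acts at 2.27 m along the ladder; its horizontal arm is 2.27·cos66° = 0.9233 m → τ = 62.34 N·m clockwise.
Wall normal N acts horizontally at the top; its moment arm is the height L sinθ = 4.54·sin66° = 4.147 m, counterclockwise.
Setting net torque to zero: N × 4.147 = 62.34 → N = 15 N.
ΣFx = 0: friction at the foot balances the wall's push, so f = N_wall = 15 N.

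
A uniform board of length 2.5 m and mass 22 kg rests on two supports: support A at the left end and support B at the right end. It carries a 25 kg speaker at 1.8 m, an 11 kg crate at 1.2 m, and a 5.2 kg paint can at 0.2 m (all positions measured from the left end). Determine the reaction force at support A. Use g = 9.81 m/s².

R_A ≈ 280 N

About support B:
Beam weight: 22 × 9.81 = 215.8 N down at 1.25 m → arm 1.25 m, τ = 215.8 × 1.25 = 269.8 N·m counterclockwise.
Speaker: 25 × 9.81 = 245.2 N down at 1.8 m → arm 0.7 m, τ = 245.2 × 0.7 = 171.6 N·m counterclockwise.
Crate: 11 × 9.81 = 107.9 N down at 1.2 m → arm 1.3 m, τ = 107.9 × 1.3 = 140.3 N·m counterclockwise.
Paint can: 5.2 × 9.81 = 51.01 N down at 0.2 m → arm 2.3 m, τ = 51.01 × 2.3 = 117.3 N·m counterclockwise.
Net load moment about support B = 699 N·m counterclockwise.
Reaction R at support A is upward at 0 m, arm 2.5 m → moment R × 2.5 clockwise.
Setting net torque to zero: R × 2.5 = 699 → R = 280 N.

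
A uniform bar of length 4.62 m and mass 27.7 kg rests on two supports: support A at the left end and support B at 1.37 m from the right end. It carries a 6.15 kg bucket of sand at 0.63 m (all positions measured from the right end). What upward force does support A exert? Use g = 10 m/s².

R_A ≈ 66.1 N

About support B:
Beam weight: 27.7 × 10 = 277 N down at 2.31 m → arm 0.94 m, τ = 277 × 0.94 = 260.4 N·m counterclockwise.
Bucket of sand: 6.15 × 10 = 61.5 N down at 0.63 m → arm 0.74 m, τ = 61.5 × 0.74 = 45.51 N·m clockwise.
Net load moment about support B = 214.9 N·m counterclockwise.
Reaction R at support A is upward at 4.62 m, arm 3.25 m → moment R × 3.25 clockwise.
Setting net torque to zero: R × 3.25 = 214.9 → R = 66.1 N.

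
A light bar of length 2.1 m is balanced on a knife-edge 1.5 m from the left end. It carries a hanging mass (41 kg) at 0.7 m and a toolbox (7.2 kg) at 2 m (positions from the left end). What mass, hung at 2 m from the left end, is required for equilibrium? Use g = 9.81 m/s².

About the knife-edge (at 1.5 m from the left end):
Hanging mass: 41 × 9.81 = 402.2 N down at 0.7 m → arm 0.8 m, τ = 402.2 × 0.8 = 321.8 N·m counterclockwise.
Toolbox: 7.2 × 9.81 = 70.63 N down at 2 m → arm 0.5 m, τ = 70.63 × 0.5 = 35.31 N·m clockwise.
Net moment of known loads = 286.5 N·m counterclockwise.
An unknown mass m at 2 m has arm 0.5 m; its moment is m·g·0.5 clockwise.
Setting net torque to zero: m × 9.81 × 0.5 = 286.5 → m = 286.5 / (9.81 × 0.5) = 58.4 kg.

m ≈ 58.4 kg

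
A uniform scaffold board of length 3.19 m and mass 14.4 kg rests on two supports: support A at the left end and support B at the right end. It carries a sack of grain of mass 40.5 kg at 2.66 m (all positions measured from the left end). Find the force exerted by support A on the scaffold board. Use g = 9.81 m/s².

R_A ≈ 137 N

Sum moments about support B (its reaction then has zero moment arm).
Beam weight: 14.4 × 9.81 = 141.3 N down at 1.595 m → arm 1.595 m, τ = 141.3 × 1.595 = 225.4 N·m counterclockwise.
Sack of grain: 40.5 × 9.81 = 397.3 N down at 2.66 m → arm 0.53 m, τ = 397.3 × 0.53 = 210.6 N·m counterclockwise.
Net load moment about support B = 436 N·m counterclockwise.
Reaction R at support A is upward at 0 m, arm 3.19 m → moment R × 3.19 clockwise.
Στ = 0 ⇒ R × 3.19 = 436 ⇒ R = 137 N.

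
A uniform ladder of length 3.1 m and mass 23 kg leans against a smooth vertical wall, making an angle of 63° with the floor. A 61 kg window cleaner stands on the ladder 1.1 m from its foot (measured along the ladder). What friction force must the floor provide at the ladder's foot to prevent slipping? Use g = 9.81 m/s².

f ≈ 166 N

Take moments about the foot of the ladder.
Ladder weight 23×9.81 = 225.6 N acts at 1.55 m along the ladder; its horizontal arm is 1.55·cos63° = 0.7037 m → τ = 158.8 N·m clockwise.
Window cleaner: 61×9.81 = 598.4 N at 1.1 m → arm 0.4994 m → τ = 298.8 N·m clockwise.
Wall normal N acts horizontally at the top; its moment arm is the height L sinθ = 3.1·sin63° = 2.762 m, counterclockwise.
Balancing moments: N × 2.762 = 457.6, giving N = 166 N.
ΣFx = 0: friction at the foot balances the wall's push, so f = N_wall = 166 N.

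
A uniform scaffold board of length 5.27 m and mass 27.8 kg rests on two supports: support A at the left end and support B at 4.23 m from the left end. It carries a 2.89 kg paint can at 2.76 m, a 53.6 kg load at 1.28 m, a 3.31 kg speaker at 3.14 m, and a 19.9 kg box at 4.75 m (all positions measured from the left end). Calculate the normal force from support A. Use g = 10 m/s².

Taking torques about support B:
Beam weight: 27.8 × 10 = 278 N down at 2.635 m → arm 1.595 m, τ = 278 × 1.595 = 443.4 N·m counterclockwise.
Paint can: 2.89 × 10 = 28.9 N down at 2.76 m → arm 1.47 m, τ = 28.9 × 1.47 = 42.48 N·m counterclockwise.
Load: 53.6 × 10 = 536 N down at 1.28 m → arm 2.95 m, τ = 536 × 2.95 = 1581 N·m counterclockwise.
Speaker: 3.31 × 10 = 33.1 N down at 3.14 m → arm 1.09 m, τ = 33.1 × 1.09 = 36.08 N·m counterclockwise.
Box: 19.9 × 10 = 199 N down at 4.75 m → arm 0.52 m, τ = 199 × 0.52 = 103.5 N·m clockwise.
Net load moment about support B = 1999 N·m counterclockwise.
Reaction R at support A is upward at 0 m, arm 4.23 m → moment R × 4.23 clockwise.
For rotational equilibrium, R × 4.23 = 1999, so R = 473 N.

R_A ≈ 473 N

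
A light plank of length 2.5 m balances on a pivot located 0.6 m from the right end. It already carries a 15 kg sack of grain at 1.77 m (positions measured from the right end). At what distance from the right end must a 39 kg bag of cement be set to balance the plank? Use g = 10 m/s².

x ≈ 0.15 m from the right end

About the pivot (at 0.6 m from the right end):
Sack of grain: 15 × 10 = 150 N down at 1.77 m → arm 1.17 m, τ = 150 × 1.17 = 175.5 N·m counterclockwise.
Net moment of existing loads = 175.5 N·m counterclockwise.
The bag of cement weighs 39 × 10 = 390 N and must supply an equal clockwise moment, so its lever arm about the pivot is 175.5 / 390 = 0.45 m.
That puts it at 0.6 − 0.45 = 0.15 m from the right end.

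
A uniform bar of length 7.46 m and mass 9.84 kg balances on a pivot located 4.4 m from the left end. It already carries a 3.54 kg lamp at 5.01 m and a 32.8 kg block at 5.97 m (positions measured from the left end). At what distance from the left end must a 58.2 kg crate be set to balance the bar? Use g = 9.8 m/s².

Taking torques about the pivot (at 4.4 m from the left end):
Beam weight: 9.84 × 9.8 = 96.43 N down at 3.73 m → arm 0.67 m, τ = 96.43 × 0.67 = 64.61 N·m counterclockwise.
Lamp: 3.54 × 9.8 = 34.69 N down at 5.01 m → arm 0.61 m, τ = 34.69 × 0.61 = 21.16 N·m clockwise.
Block: 32.8 × 9.8 = 321.4 N down at 5.97 m → arm 1.57 m, τ = 321.4 × 1.57 = 504.6 N·m clockwise.
Net moment of existing loads = 461.2 N·m clockwise.
The crate weighs 58.2 × 9.8 = 570.4 N and must supply an equal counterclockwise moment, so its lever arm about the pivot is 461.2 / 570.4 = 0.809 m.
That puts it at 4.4 − 0.809 = 3.59 m from the left end.

x ≈ 3.59 m from the left end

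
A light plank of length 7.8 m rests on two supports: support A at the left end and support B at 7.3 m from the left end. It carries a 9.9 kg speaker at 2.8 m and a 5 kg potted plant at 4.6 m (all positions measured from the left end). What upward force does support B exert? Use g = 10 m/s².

R_B ≈ 69.5 N

Take moments about support A.
Speaker: 9.9 × 10 = 99 N down at 2.8 m → arm 2.8 m, τ = 99 × 2.8 = 277.2 N·m clockwise.
Potted plant: 5 × 10 = 50 N down at 4.6 m → arm 4.6 m, τ = 50 × 4.6 = 230 N·m clockwise.
Net load moment about support A = 507.2 N·m clockwise.
Reaction R at support B is upward at 7.3 m, arm 7.3 m → moment R × 7.3 counterclockwise.
Setting net torque to zero: R × 7.3 = 507.2 → R = 69.5 N.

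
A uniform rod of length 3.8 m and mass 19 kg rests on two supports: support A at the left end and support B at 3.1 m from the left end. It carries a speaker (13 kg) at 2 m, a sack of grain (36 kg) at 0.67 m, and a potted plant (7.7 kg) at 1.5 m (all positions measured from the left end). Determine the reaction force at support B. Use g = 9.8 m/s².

Taking torques about support A:
Beam weight: 19 × 9.8 = 186.2 N down at 1.9 m → arm 1.9 m, τ = 186.2 × 1.9 = 353.8 N·m clockwise.
Speaker: 13 × 9.8 = 127.4 N down at 2 m → arm 2 m, τ = 127.4 × 2 = 254.8 N·m clockwise.
Sack of grain: 36 × 9.8 = 352.8 N down at 0.67 m → arm 0.67 m, τ = 352.8 × 0.67 = 236.4 N·m clockwise.
Potted plant: 7.7 × 9.8 = 75.46 N down at 1.5 m → arm 1.5 m, τ = 75.46 × 1.5 = 113.2 N·m clockwise.
Net load moment about support A = 958.2 N·m clockwise.
Reaction R at support B is upward at 3.1 m, arm 3.1 m → moment R × 3.1 counterclockwise.
Setting net torque to zero: R × 3.1 = 958.2 → R = 309 N.

R_B ≈ 309 N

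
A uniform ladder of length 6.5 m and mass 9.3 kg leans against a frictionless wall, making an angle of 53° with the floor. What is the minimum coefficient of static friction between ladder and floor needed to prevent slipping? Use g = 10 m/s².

μ_min ≈ 0.377

About the foot of the ladder:
Ladder weight 9.3×10 = 93 N acts at 3.25 m along the ladder; its horizontal arm is 3.25·cos53° = 1.956 m → τ = 181.9 N·m clockwise.
Wall normal N acts horizontally at the top; its moment arm is the height L sinθ = 6.5·sin53° = 5.191 m, counterclockwise.
For rotational equilibrium, N × 5.191 = 181.9, so N = 35.04 N.
ΣFx = 0 ⇒ f = N_wall = 35.04 N. ΣFy = 0 ⇒ N_floor = 93 N.
μ_min = f / N_floor = 35.04 / 93 = 0.377.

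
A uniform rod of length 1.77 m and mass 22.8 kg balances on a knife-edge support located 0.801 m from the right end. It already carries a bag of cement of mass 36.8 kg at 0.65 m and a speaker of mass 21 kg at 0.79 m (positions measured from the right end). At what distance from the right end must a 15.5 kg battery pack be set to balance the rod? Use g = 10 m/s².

Choose the knife-edge support (at 0.801 m from the right end) as the axis so the support reaction has zero arm there.
Beam weight: 22.8 × 10 = 228 N down at 0.885 m → arm 0.084 m, τ = 228 × 0.084 = 19.15 N·m counterclockwise.
Bag of cement: 36.8 × 10 = 368 N down at 0.65 m → arm 0.151 m, τ = 368 × 0.151 = 55.57 N·m clockwise.
Speaker: 21 × 10 = 210 N down at 0.79 m → arm 0.011 m, τ = 210 × 0.011 = 2.31 N·m clockwise.
Net moment of existing loads = 38.73 N·m clockwise.
The battery pack weighs 15.5 × 10 = 155 N and must supply an equal counterclockwise moment, so its lever arm about the knife-edge support is 38.73 / 155 = 0.25 m.
That puts it at 0.801 + 0.25 = 1.05 m from the right end.

x ≈ 1.05 m from the right end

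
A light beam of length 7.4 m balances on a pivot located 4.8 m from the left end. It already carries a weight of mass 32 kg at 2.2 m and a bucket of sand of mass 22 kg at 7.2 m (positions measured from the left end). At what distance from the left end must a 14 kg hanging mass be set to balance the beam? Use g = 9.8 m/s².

x ≈ 6.97 m from the left end

Taking torques about the pivot (at 4.8 m from the left end):
Weight: 32 × 9.8 = 313.6 N down at 2.2 m → arm 2.6 m, τ = 313.6 × 2.6 = 815.4 N·m counterclockwise.
Bucket of sand: 22 × 9.8 = 215.6 N down at 7.2 m → arm 2.4 m, τ = 215.6 × 2.4 = 517.4 N·m clockwise.
Net moment of existing loads = 298 N·m counterclockwise.
The hanging mass weighs 14 × 9.8 = 137.2 N and must supply an equal clockwise moment, so its lever arm about the pivot is 298 / 137.2 = 2.17 m.
That puts it at 4.8 + 2.17 = 6.97 m from the left end.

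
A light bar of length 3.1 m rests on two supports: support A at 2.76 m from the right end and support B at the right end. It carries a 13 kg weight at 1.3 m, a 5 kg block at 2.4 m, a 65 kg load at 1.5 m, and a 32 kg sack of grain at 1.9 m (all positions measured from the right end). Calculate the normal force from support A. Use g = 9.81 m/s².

R_A ≈ 665 N

Taking torques about support B:
Weight: 13 × 9.81 = 127.5 N down at 1.3 m → arm 1.3 m, τ = 127.5 × 1.3 = 165.8 N·m counterclockwise.
Block: 5 × 9.81 = 49.05 N down at 2.4 m → arm 2.4 m, τ = 49.05 × 2.4 = 117.7 N·m counterclockwise.
Load: 65 × 9.81 = 637.6 N down at 1.5 m → arm 1.5 m, τ = 637.6 × 1.5 = 956.4 N·m counterclockwise.
Sack of grain: 32 × 9.81 = 313.9 N down at 1.9 m → arm 1.9 m, τ = 313.9 × 1.9 = 596.4 N·m counterclockwise.
Net load moment about support B = 1836 N·m counterclockwise.
Reaction R at support A is upward at 2.76 m, arm 2.76 m → moment R × 2.76 clockwise.
For rotational equilibrium, R × 2.76 = 1836, so R = 665 N.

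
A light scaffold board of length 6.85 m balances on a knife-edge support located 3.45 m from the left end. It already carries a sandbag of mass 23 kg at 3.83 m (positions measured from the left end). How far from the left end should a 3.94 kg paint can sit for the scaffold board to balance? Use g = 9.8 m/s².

x ≈ 1.23 m from the left end

Choose the knife-edge support (at 3.45 m from the left end) as the axis so the support reaction has zero arm there.
Sandbag: 23 × 9.8 = 225.4 N down at 3.83 m → arm 0.38 m, τ = 225.4 × 0.38 = 85.65 N·m clockwise.
Net moment of existing loads = 85.65 N·m clockwise.
The paint can weighs 3.94 × 9.8 = 38.61 N and must supply an equal counterclockwise moment, so its lever arm about the knife-edge support is 85.65 / 38.61 = 2.22 m.
That puts it at 3.45 − 2.22 = 1.23 m from the left end.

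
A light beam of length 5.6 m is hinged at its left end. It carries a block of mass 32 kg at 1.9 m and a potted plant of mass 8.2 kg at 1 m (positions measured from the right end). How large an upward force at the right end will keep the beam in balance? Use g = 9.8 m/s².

F ≈ 273 N

Take moments about the left end.
Block: 32 × 9.8 = 313.6 N down at 1.9 m → arm 3.7 m, τ = 313.6 × 3.7 = 1160 N·m clockwise.
Potted plant: 8.2 × 9.8 = 80.36 N down at 1 m → arm 4.6 m, τ = 80.36 × 4.6 = 369.7 N·m clockwise.
Net moment of the loads = 1530 N·m clockwise.
The upward force F acts at the right end, arm 5.6 m, giving F × 5.6 counterclockwise.
Setting net torque to zero: F × 5.6 = 1530 → F = 1530 / 5.6 = 273 N.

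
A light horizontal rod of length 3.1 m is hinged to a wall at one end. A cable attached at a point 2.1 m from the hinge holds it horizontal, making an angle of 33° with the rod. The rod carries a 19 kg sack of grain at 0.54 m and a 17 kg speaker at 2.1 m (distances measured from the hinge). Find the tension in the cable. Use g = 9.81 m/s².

About the hinge:
Sack of grain: 19 × 9.81 = 186.4 N down at 0.54 m → arm 0.54 m, τ = 186.4 × 0.54 = 100.7 N·m clockwise.
Speaker: 17 × 9.81 = 166.8 N down at 2.1 m → arm 2.1 m, τ = 166.8 × 2.1 = 350.3 N·m clockwise.
Total clockwise load moment = 451 N·m.
The cable tension T acts at 2.1 m; only its component perpendicular to the rod, T sinθ, produces torque. sin 33° = 0.5446.
Setting net torque to zero: T × 2.1 × 0.5446 = 451 → T = 451 / 1.144 = 394 N.

T ≈ 394 N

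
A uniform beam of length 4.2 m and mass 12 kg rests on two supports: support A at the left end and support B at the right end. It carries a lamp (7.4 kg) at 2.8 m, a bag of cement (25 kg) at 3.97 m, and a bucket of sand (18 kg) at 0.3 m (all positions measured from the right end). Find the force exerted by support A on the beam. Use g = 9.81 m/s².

R_A ≈ 352 N

Taking torques about support B:
Beam weight: 12 × 9.81 = 117.7 N down at 2.1 m → arm 2.1 m, τ = 117.7 × 2.1 = 247.2 N·m counterclockwise.
Lamp: 7.4 × 9.81 = 72.59 N down at 2.8 m → arm 2.8 m, τ = 72.59 × 2.8 = 203.3 N·m counterclockwise.
Bag of cement: 25 × 9.81 = 245.2 N down at 3.97 m → arm 3.97 m, τ = 245.2 × 3.97 = 973.4 N·m counterclockwise.
Bucket of sand: 18 × 9.81 = 176.6 N down at 0.3 m → arm 0.3 m, τ = 176.6 × 0.3 = 52.98 N·m counterclockwise.
Net load moment about support B = 1477 N·m counterclockwise.
Reaction R at support A is upward at 4.2 m, arm 4.2 m → moment R × 4.2 clockwise.
Στ = 0 ⇒ R × 4.2 = 1477 ⇒ R = 352 N.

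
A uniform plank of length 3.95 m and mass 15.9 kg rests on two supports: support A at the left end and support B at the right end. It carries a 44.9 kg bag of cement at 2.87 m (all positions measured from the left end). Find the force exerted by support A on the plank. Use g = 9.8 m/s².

R_A ≈ 198 N

Choose support B as the axis so its reaction then has zero moment arm.
Beam weight: 15.9 × 9.8 = 155.8 N down at 1.975 m → arm 1.975 m, τ = 155.8 × 1.975 = 307.7 N·m counterclockwise.
Bag of cement: 44.9 × 9.8 = 440 N down at 2.87 m → arm 1.08 m, τ = 440 × 1.08 = 475.2 N·m counterclockwise.
Net load moment about support B = 782.9 N·m counterclockwise.
Reaction R at support A is upward at 0 m, arm 3.95 m → moment R × 3.95 clockwise.
For rotational equilibrium, R × 3.95 = 782.9, so R = 198 N.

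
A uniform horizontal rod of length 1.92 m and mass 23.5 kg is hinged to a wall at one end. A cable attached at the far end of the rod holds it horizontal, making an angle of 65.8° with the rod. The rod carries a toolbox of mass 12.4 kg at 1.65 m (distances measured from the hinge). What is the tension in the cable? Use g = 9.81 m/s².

T ≈ 241 N

Take moments about the hinge.
Beam weight: 23.5 × 9.81 = 230.5 N down at 0.96 m → arm 0.96 m, τ = 230.5 × 0.96 = 221.3 N·m clockwise.
Toolbox: 12.4 × 9.81 = 121.6 N down at 1.65 m → arm 1.65 m, τ = 121.6 × 1.65 = 200.6 N·m clockwise.
Total clockwise load moment = 421.9 N·m.
The cable tension T acts at 1.92 m; only its component perpendicular to the rod, T sinθ, produces torque. sin 65.8° = 0.9121.
Setting net torque to zero: T × 1.92 × 0.9121 = 421.9 → T = 421.9 / 1.751 = 241 N.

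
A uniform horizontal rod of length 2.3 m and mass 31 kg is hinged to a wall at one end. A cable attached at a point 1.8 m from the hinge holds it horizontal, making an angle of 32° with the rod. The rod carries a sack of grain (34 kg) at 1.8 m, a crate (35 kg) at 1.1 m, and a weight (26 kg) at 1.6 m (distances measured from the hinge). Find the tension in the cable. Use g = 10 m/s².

T ≈ 1860 N

About the hinge:
Beam weight: 31 × 10 = 310 N down at 1.15 m → arm 1.15 m, τ = 310 × 1.15 = 356.5 N·m clockwise.
Sack of grain: 34 × 10 = 340 N down at 1.8 m → arm 1.8 m, τ = 340 × 1.8 = 612 N·m clockwise.
Crate: 35 × 10 = 350 N down at 1.1 m → arm 1.1 m, τ = 350 × 1.1 = 385 N·m clockwise.
Weight: 26 × 10 = 260 N down at 1.6 m → arm 1.6 m, τ = 260 × 1.6 = 416 N·m clockwise.
Total clockwise load moment = 1770 N·m.
The cable tension T acts at 1.8 m; only its component perpendicular to the rod, T sinθ, produces torque. sin 32° = 0.5299.
Balancing moments: T × 1.8 × 0.5299 = 1770, giving T = 1770 / 0.9538 = 1860 N.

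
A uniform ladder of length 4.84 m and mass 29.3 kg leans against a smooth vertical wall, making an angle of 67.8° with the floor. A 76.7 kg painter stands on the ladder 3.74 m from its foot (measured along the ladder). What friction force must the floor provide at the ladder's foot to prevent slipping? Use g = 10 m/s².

Take moments about the foot of the ladder.
Ladder weight 29.3×10 = 293 N acts at 2.42 m along the ladder; its horizontal arm is 2.42·cos67.8° = 0.9144 m → τ = 267.9 N·m clockwise.
Painter: 76.7×10 = 767 N at 3.74 m → arm 1.413 m → τ = 1084 N·m clockwise.
Wall normal N acts horizontally at the top; its moment arm is the height L sinθ = 4.84·sin67.8° = 4.481 m, counterclockwise.
Setting net torque to zero: N × 4.481 = 1352 → N = 302 N.
ΣFx = 0: friction at the foot balances the wall's push, so f = N_wall = 302 N.

f ≈ 302 N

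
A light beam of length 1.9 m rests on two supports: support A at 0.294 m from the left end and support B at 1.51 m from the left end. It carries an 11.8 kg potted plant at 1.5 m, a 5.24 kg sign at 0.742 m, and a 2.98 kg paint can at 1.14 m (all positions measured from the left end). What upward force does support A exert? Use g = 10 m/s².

Take moments about support B.
Potted plant: 11.8 × 10 = 118 N down at 1.5 m → arm 0.01 m, τ = 118 × 0.01 = 1.18 N·m counterclockwise.
Sign: 5.24 × 10 = 52.4 N down at 0.742 m → arm 0.768 m, τ = 52.4 × 0.768 = 40.24 N·m counterclockwise.
Paint can: 2.98 × 10 = 29.8 N down at 1.14 m → arm 0.37 m, τ = 29.8 × 0.37 = 11.03 N·m counterclockwise.
Net load moment about support B = 52.45 N·m counterclockwise.
Reaction R at support A is upward at 0.294 m, arm 1.216 m → moment R × 1.216 clockwise.
For rotational equilibrium, R × 1.216 = 52.45, so R = 43.1 N.

R_A ≈ 43.1 N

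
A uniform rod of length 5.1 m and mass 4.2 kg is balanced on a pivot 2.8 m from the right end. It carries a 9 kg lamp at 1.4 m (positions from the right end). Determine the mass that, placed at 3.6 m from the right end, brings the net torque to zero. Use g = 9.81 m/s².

Choose the pivot (at 2.8 m from the right end) as the axis so the support reaction has zero arm there.
Beam weight: 4.2 × 9.81 = 41.2 N down at 2.55 m → arm 0.25 m, τ = 41.2 × 0.25 = 10.3 N·m clockwise.
Lamp: 9 × 9.81 = 88.29 N down at 1.4 m → arm 1.4 m, τ = 88.29 × 1.4 = 123.6 N·m clockwise.
Net moment of known loads = 133.9 N·m clockwise.
An unknown mass m at 3.6 m has arm 0.8 m; its moment is m·g·0.8 counterclockwise.
For rotational equilibrium, m × 9.81 × 0.8 = 133.9, so m = 133.9 / (9.81 × 0.8) = 17.1 kg.

m ≈ 17.1 kg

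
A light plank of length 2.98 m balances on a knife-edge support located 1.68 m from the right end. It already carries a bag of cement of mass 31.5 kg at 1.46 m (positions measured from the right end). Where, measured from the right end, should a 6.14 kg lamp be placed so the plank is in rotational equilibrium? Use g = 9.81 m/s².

Choose the knife-edge support (at 1.68 m from the right end) as the axis so the support reaction has zero arm there.
Bag of cement: 31.5 × 9.81 = 309 N down at 1.46 m → arm 0.22 m, τ = 309 × 0.22 = 67.98 N·m clockwise.
Net moment of existing loads = 67.98 N·m clockwise.
The lamp weighs 6.14 × 9.81 = 60.23 N and must supply an equal counterclockwise moment, so its lever arm about the knife-edge support is 67.98 / 60.23 = 1.13 m.
That puts it at 1.68 + 1.13 = 2.81 m from the right end.

x ≈ 2.81 m from the right end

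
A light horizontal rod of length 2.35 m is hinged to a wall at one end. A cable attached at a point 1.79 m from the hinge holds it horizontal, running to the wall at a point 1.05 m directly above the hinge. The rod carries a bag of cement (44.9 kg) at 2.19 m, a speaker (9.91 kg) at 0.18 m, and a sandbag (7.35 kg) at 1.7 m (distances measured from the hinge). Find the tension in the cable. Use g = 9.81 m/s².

Taking torques about the hinge:
Bag of cement: 44.9 × 9.81 = 440.5 N down at 2.19 m → arm 2.19 m, τ = 440.5 × 2.19 = 964.7 N·m clockwise.
Speaker: 9.91 × 9.81 = 97.22 N down at 0.18 m → arm 0.18 m, τ = 97.22 × 0.18 = 17.5 N·m clockwise.
Sandbag: 7.35 × 9.81 = 72.1 N down at 1.7 m → arm 1.7 m, τ = 72.1 × 1.7 = 122.6 N·m clockwise.
Total clockwise load moment = 1105 N·m.
The cable tension T acts at 1.79 m; only its component perpendicular to the rod, T sinθ, produces torque. sinθ = h/√(h²+d²) = 1.05/√(1.05²+1.79²) = 0.506.
Setting net torque to zero: T × 1.79 × 0.506 = 1105 → T = 1105 / 0.9057 = 1220 N.

T ≈ 1220 N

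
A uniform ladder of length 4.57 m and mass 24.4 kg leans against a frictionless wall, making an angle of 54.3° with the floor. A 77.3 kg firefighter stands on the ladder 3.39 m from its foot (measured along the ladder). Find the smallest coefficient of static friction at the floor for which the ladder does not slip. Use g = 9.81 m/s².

μ_min ≈ 0.491

Sum moments about the foot of the ladder (the floor normal and friction both act there and drop out).
Ladder weight 24.4×9.81 = 239.4 N acts at 2.285 m along the ladder; its horizontal arm is 2.285·cos54.3° = 1.333 m → τ = 319.1 N·m clockwise.
Firefighter: 77.3×9.81 = 758.3 N at 3.39 m → arm 1.978 m → τ = 1500 N·m clockwise.
Wall normal N acts horizontally at the top; its moment arm is the height L sinθ = 4.57·sin54.3° = 3.711 m, counterclockwise.
Στ = 0 ⇒ N × 3.711 = 1819 ⇒ N = 490.2 N.
ΣFx = 0 ⇒ f = N_wall = 490.2 N. ΣFy = 0 ⇒ N_floor = 997.7 N.
μ_min = f / N_floor = 490.2 / 997.7 = 0.491.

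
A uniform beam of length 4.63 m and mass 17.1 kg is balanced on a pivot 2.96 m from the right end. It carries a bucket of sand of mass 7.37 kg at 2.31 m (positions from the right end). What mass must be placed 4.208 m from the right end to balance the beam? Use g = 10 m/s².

m ≈ 12.7 kg

Take moments about the pivot (at 2.96 m from the right end).
Beam weight: 17.1 × 10 = 171 N down at 2.315 m → arm 0.645 m, τ = 171 × 0.645 = 110.3 N·m clockwise.
Bucket of sand: 7.37 × 10 = 73.7 N down at 2.31 m → arm 0.65 m, τ = 73.7 × 0.65 = 47.91 N·m clockwise.
Net moment of known loads = 158.2 N·m clockwise.
An unknown mass m at 4.208 m has arm 1.248 m; its moment is m·g·1.248 counterclockwise.
Στ = 0 ⇒ m × 10 × 1.248 = 158.2 ⇒ m = 158.2 / (10 × 1.248) = 12.7 kg.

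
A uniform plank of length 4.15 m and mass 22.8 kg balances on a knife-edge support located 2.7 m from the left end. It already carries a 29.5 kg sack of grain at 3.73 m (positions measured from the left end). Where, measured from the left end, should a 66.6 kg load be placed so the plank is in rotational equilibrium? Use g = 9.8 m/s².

Choose the knife-edge support (at 2.7 m from the left end) as the axis so the support reaction has zero arm there.
Beam weight: 22.8 × 9.8 = 223.4 N down at 2.075 m → arm 0.625 m, τ = 223.4 × 0.625 = 139.6 N·m counterclockwise.
Sack of grain: 29.5 × 9.8 = 289.1 N down at 3.73 m → arm 1.03 m, τ = 289.1 × 1.03 = 297.8 N·m clockwise.
Net moment of existing loads = 158.2 N·m clockwise.
The load weighs 66.6 × 9.8 = 652.7 N and must supply an equal counterclockwise moment, so its lever arm about the knife-edge support is 158.2 / 652.7 = 0.242 m.
That puts it at 2.7 − 0.242 = 2.46 m from the left end.

x ≈ 2.46 m from the left end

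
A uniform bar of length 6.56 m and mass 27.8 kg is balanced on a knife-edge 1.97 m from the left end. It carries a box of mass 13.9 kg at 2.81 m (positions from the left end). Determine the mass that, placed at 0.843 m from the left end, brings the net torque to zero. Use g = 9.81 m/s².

Take moments about the knife-edge (at 1.97 m from the left end).
Beam weight: 27.8 × 9.81 = 272.7 N down at 3.28 m → arm 1.31 m, τ = 272.7 × 1.31 = 357.2 N·m clockwise.
Box: 13.9 × 9.81 = 136.4 N down at 2.81 m → arm 0.84 m, τ = 136.4 × 0.84 = 114.6 N·m clockwise.
Net moment of known loads = 471.8 N·m clockwise.
An unknown mass m at 0.843 m has arm 1.127 m; its moment is m·g·1.127 counterclockwise.
For rotational equilibrium, m × 9.81 × 1.127 = 471.8, so m = 471.8 / (9.81 × 1.127) = 42.7 kg.

m ≈ 42.7 kg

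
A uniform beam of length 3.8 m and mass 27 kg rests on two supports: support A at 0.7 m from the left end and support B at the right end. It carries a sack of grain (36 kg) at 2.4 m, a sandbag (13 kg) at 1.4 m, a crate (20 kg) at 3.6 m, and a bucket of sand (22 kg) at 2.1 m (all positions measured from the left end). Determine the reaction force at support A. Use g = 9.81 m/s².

Choose support B as the axis so its reaction then has zero moment arm.
Beam weight: 27 × 9.81 = 264.9 N down at 1.9 m → arm 1.9 m, τ = 264.9 × 1.9 = 503.3 N·m counterclockwise.
Sack of grain: 36 × 9.81 = 353.2 N down at 2.4 m → arm 1.4 m, τ = 353.2 × 1.4 = 494.5 N·m counterclockwise.
Sandbag: 13 × 9.81 = 127.5 N down at 1.4 m → arm 2.4 m, τ = 127.5 × 2.4 = 306 N·m counterclockwise.
Crate: 20 × 9.81 = 196.2 N down at 3.6 m → arm 0.2 m, τ = 196.2 × 0.2 = 39.24 N·m counterclockwise.
Bucket of sand: 22 × 9.81 = 215.8 N down at 2.1 m → arm 1.7 m, τ = 215.8 × 1.7 = 366.9 N·m counterclockwise.
Net load moment about support B = 1710 N·m counterclockwise.
Reaction R at support A is upward at 0.7 m, arm 3.1 m → moment R × 3.1 clockwise.
Στ = 0 ⇒ R × 3.1 = 1710 ⇒ R = 552 N.

R_A ≈ 552 N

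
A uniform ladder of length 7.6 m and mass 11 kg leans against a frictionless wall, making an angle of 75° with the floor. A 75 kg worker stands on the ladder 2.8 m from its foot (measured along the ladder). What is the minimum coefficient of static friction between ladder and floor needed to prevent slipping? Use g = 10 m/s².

Sum moments about the foot of the ladder (the floor normal and friction both act there and drop out).
Ladder weight 11×10 = 110 N acts at 3.8 m along the ladder; its horizontal arm is 3.8·cos75° = 0.9835 m → τ = 108.2 N·m clockwise.
Worker: 75×10 = 750 N at 2.8 m → arm 0.7247 m → τ = 543.5 N·m clockwise.
Wall normal N acts horizontally at the top; its moment arm is the height L sinθ = 7.6·sin75° = 7.341 m, counterclockwise.
Balancing moments: N × 7.341 = 651.7, giving N = 88.78 N.
ΣFx = 0 ⇒ f = N_wall = 88.78 N. ΣFy = 0 ⇒ N_floor = 860 N.
μ_min = f / N_floor = 88.78 / 860 = 0.103.

μ_min ≈ 0.103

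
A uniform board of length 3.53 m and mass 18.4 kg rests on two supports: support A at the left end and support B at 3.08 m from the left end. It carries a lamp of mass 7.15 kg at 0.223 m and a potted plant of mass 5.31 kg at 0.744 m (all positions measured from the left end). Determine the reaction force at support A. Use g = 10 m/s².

Sum moments about support B (its reaction then has zero moment arm).
Beam weight: 18.4 × 10 = 184 N down at 1.765 m → arm 1.315 m, τ = 184 × 1.315 = 242 N·m counterclockwise.
Lamp: 7.15 × 10 = 71.5 N down at 0.223 m → arm 2.857 m, τ = 71.5 × 2.857 = 204.3 N·m counterclockwise.
Potted plant: 5.31 × 10 = 53.1 N down at 0.744 m → arm 2.336 m, τ = 53.1 × 2.336 = 124 N·m counterclockwise.
Net load moment about support B = 570.3 N·m counterclockwise.
Reaction R at support A is upward at 0 m, arm 3.08 m → moment R × 3.08 clockwise.
Balancing moments: R × 3.08 = 570.3, giving R = 185 N.

R_A ≈ 185 N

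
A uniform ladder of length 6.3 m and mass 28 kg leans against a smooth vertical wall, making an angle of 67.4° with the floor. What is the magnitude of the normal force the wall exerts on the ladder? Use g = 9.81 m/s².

About the foot of the ladder:
Ladder weight 28×9.81 = 274.7 N acts at 3.15 m along the ladder; its horizontal arm is 3.15·cos67.4° = 1.211 m → τ = 332.7 N·m clockwise.
Wall normal N acts horizontally at the top; its moment arm is the height L sinθ = 6.3·sin67.4° = 5.816 m, counterclockwise.
Balancing moments: N × 5.816 = 332.7, giving N = 57.2 N.

N_wall ≈ 57.2 N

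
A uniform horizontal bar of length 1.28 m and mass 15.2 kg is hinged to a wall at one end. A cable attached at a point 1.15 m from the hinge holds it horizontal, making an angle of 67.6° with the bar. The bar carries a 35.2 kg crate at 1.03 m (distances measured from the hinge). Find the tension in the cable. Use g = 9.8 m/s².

Take moments about the hinge.
Beam weight: 15.2 × 9.8 = 149 N down at 0.64 m → arm 0.64 m, τ = 149 × 0.64 = 95.36 N·m clockwise.
Crate: 35.2 × 9.8 = 345 N down at 1.03 m → arm 1.03 m, τ = 345 × 1.03 = 355.4 N·m clockwise.
Total clockwise load moment = 450.8 N·m.
The cable tension T acts at 1.15 m; only its component perpendicular to the bar, T sinθ, produces torque. sin 67.6° = 0.9245.
Setting net torque to zero: T × 1.15 × 0.9245 = 450.8 → T = 450.8 / 1.063 = 424 N.

T ≈ 424 N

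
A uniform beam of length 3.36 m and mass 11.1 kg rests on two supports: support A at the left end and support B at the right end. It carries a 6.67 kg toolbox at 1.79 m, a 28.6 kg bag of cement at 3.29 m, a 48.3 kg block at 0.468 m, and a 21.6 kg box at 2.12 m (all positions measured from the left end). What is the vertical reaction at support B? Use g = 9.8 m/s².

Sum moments about support A (its reaction then has zero moment arm).
Beam weight: 11.1 × 9.8 = 108.8 N down at 1.68 m → arm 1.68 m, τ = 108.8 × 1.68 = 182.8 N·m clockwise.
Toolbox: 6.67 × 9.8 = 65.37 N down at 1.79 m → arm 1.79 m, τ = 65.37 × 1.79 = 117 N·m clockwise.
Bag of cement: 28.6 × 9.8 = 280.3 N down at 3.29 m → arm 3.29 m, τ = 280.3 × 3.29 = 922.2 N·m clockwise.
Block: 48.3 × 9.8 = 473.3 N down at 0.468 m → arm 0.468 m, τ = 473.3 × 0.468 = 221.5 N·m clockwise.
Box: 21.6 × 9.8 = 211.7 N down at 2.12 m → arm 2.12 m, τ = 211.7 × 2.12 = 448.8 N·m clockwise.
Net load moment about support A = 1892 N·m clockwise.
Reaction R at support B is upward at 3.36 m, arm 3.36 m → moment R × 3.36 counterclockwise.
Στ = 0 ⇒ R × 3.36 = 1892 ⇒ R = 563 N.

R_B ≈ 563 N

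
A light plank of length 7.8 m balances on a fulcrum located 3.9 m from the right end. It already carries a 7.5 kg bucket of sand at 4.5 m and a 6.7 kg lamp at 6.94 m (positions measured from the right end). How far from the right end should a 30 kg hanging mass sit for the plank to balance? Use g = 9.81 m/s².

Taking torques about the fulcrum (at 3.9 m from the right end):
Bucket of sand: 7.5 × 9.81 = 73.58 N down at 4.5 m → arm 0.6 m, τ = 73.58 × 0.6 = 44.15 N·m counterclockwise.
Lamp: 6.7 × 9.81 = 65.73 N down at 6.94 m → arm 3.04 m, τ = 65.73 × 3.04 = 199.8 N·m counterclockwise.
Net moment of existing loads = 244 N·m counterclockwise.
The hanging mass weighs 30 × 9.81 = 294.3 N and must supply an equal clockwise moment, so its lever arm about the fulcrum is 244 / 294.3 = 0.829 m.
That puts it at 3.9 − 0.829 = 3.07 m from the right end.

x ≈ 3.07 m from the right end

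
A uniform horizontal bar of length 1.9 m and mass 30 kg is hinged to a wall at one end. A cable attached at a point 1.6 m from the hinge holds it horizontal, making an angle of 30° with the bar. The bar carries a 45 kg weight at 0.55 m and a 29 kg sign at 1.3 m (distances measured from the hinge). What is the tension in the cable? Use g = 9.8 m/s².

T ≈ 1110 N

About the hinge:
Beam weight: 30 × 9.8 = 294 N down at 0.95 m → arm 0.95 m, τ = 294 × 0.95 = 279.3 N·m clockwise.
Weight: 45 × 9.8 = 441 N down at 0.55 m → arm 0.55 m, τ = 441 × 0.55 = 242.6 N·m clockwise.
Sign: 29 × 9.8 = 284.2 N down at 1.3 m → arm 1.3 m, τ = 284.2 × 1.3 = 369.5 N·m clockwise.
Total clockwise load moment = 891.4 N·m.
The cable tension T acts at 1.6 m; only its component perpendicular to the bar, T sinθ, produces torque. sin 30° = 0.5.
Setting net torque to zero: T × 1.6 × 0.5 = 891.4 → T = 891.4 / 0.8 = 1110 N.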